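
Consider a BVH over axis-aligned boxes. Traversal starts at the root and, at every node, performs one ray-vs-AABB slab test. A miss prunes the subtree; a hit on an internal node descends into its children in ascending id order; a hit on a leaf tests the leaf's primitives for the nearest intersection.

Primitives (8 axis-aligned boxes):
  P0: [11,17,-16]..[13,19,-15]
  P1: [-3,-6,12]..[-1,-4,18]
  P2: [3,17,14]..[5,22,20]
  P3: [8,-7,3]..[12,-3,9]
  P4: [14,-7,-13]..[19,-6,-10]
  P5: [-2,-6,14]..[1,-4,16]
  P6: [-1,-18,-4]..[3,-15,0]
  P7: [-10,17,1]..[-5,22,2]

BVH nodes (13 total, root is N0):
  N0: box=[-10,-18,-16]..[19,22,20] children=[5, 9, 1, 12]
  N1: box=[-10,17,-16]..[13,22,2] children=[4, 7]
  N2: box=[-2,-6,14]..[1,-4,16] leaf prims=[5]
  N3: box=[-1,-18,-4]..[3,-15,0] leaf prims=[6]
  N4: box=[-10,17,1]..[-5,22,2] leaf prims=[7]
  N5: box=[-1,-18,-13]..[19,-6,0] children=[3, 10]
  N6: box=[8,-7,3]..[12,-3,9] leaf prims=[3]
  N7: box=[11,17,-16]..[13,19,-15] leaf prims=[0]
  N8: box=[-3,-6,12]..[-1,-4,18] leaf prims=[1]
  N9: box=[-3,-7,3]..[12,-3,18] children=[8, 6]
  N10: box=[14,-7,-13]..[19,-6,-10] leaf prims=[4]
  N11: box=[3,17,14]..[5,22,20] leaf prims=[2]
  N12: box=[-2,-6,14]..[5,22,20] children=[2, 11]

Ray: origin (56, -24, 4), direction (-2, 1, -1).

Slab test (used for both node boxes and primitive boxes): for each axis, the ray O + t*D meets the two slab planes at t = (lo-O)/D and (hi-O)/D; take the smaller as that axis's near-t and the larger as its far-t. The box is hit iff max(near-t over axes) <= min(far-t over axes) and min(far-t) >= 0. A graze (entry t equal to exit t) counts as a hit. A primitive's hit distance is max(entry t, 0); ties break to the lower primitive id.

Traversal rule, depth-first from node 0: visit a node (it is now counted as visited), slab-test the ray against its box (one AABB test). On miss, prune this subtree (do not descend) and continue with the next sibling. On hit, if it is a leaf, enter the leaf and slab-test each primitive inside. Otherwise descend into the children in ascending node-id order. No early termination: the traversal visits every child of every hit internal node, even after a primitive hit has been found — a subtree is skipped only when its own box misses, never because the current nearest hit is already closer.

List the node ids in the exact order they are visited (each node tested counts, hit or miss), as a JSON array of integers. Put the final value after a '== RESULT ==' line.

Trace the traversal:
N0 x:[37/2,33] y:[6,46] z:[-16,20] -> hit [37/2,20], descend [1, 5, 9, 12]
  N1 x:[43/2,33] y:[41,46] z:[2,20] -> miss, prune
  N5 x:[37/2,57/2] y:[6,18] z:[4,17] -> miss, prune
  N9 x:[22,59/2] y:[17,21] z:[-14,1] -> miss, prune
  N12 x:[51/2,29] y:[18,46] z:[-16,-10] -> miss, prune

5 AABB tests over nodes [0, 1, 5, 9, 12]; 0 leaves entered; closest miss.

== RESULT ==
[0, 1, 5, 9, 12]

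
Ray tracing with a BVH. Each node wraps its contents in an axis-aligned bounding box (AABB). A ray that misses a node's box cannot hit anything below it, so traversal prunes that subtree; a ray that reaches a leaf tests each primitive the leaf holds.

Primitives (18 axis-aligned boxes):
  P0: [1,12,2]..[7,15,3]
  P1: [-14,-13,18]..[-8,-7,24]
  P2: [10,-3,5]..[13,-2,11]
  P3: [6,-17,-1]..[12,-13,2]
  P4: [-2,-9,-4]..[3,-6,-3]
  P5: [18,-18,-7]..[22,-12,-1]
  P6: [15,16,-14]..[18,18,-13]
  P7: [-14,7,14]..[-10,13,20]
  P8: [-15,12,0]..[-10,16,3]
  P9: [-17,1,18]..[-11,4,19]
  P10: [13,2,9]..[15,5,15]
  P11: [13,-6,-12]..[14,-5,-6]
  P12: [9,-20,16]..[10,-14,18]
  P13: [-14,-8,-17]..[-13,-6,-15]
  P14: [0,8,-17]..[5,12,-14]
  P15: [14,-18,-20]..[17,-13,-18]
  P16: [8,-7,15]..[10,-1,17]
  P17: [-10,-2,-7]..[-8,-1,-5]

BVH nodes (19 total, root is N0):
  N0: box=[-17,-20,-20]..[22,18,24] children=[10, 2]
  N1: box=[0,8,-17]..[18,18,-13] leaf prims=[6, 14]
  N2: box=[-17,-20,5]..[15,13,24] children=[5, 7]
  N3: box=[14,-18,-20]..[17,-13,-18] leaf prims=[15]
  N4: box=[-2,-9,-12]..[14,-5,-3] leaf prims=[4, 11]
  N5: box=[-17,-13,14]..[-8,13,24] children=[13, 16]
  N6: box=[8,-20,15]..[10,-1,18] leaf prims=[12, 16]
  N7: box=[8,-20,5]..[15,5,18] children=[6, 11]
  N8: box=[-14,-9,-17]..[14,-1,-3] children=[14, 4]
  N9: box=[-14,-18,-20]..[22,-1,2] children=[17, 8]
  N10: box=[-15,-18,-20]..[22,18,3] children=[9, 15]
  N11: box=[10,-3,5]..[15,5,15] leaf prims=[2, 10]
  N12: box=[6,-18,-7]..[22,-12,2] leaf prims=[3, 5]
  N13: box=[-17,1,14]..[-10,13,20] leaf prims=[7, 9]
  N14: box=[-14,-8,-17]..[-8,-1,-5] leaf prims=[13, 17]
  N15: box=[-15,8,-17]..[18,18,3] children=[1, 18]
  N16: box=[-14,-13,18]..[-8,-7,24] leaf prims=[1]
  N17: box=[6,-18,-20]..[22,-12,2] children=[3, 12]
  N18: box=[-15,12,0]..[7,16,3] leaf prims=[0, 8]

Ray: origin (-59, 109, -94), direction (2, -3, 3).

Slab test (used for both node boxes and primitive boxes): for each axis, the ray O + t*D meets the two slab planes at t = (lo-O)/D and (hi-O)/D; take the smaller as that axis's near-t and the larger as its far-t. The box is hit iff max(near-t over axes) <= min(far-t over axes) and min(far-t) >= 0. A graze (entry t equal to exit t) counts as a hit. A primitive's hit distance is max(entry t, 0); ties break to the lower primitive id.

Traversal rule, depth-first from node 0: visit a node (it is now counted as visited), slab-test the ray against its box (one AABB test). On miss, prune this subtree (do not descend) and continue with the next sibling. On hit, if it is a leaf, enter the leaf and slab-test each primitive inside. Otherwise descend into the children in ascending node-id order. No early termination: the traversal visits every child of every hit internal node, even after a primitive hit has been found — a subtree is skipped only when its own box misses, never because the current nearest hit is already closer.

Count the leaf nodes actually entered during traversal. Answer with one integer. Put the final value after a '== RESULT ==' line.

Traverse from the root:
N0 x:[21,81/2] y:[91/3,43] z:[74/3,118/3] -> hit [91/3,118/3], descend [2, 10]
  N2 x:[21,37] y:[32,43] z:[33,118/3] -> hit [33,37], descend [5, 7]
    N5 x:[21,51/2] y:[32,122/3] z:[36,118/3] -> miss, prune
    N7 x:[67/2,37] y:[104/3,43] z:[33,112/3] -> hit [104/3,37], descend [6, 11]
      N6 x:[67/2,69/2] y:[110/3,43] z:[109/3,112/3] -> miss, prune
      N11 x:[69/2,37] y:[104/3,112/3] z:[33,109/3] -> hit [104/3,109/3] leaf, test {P2(miss), P10(miss)}
  N10 x:[22,81/2] y:[91/3,127/3] z:[74/3,97/3] -> hit [91/3,97/3], descend [9, 15]
    N9 x:[45/2,81/2] y:[110/3,127/3] z:[74/3,32] -> miss, prune
    N15 x:[22,77/2] y:[91/3,101/3] z:[77/3,97/3] -> hit [91/3,97/3], descend [1, 18]
      N1 x:[59/2,77/2] y:[91/3,101/3] z:[77/3,27] -> miss, prune
      N18 x:[22,33] y:[31,97/3] z:[94/3,97/3] -> hit [94/3,97/3] leaf, test {P0@t=32, P8(miss)}

11 AABB tests over nodes [0, 2, 5, 7, 6, 11, 10, 9, 15, 1, 18]; 2 leaves entered; closest P0.

== RESULT ==
2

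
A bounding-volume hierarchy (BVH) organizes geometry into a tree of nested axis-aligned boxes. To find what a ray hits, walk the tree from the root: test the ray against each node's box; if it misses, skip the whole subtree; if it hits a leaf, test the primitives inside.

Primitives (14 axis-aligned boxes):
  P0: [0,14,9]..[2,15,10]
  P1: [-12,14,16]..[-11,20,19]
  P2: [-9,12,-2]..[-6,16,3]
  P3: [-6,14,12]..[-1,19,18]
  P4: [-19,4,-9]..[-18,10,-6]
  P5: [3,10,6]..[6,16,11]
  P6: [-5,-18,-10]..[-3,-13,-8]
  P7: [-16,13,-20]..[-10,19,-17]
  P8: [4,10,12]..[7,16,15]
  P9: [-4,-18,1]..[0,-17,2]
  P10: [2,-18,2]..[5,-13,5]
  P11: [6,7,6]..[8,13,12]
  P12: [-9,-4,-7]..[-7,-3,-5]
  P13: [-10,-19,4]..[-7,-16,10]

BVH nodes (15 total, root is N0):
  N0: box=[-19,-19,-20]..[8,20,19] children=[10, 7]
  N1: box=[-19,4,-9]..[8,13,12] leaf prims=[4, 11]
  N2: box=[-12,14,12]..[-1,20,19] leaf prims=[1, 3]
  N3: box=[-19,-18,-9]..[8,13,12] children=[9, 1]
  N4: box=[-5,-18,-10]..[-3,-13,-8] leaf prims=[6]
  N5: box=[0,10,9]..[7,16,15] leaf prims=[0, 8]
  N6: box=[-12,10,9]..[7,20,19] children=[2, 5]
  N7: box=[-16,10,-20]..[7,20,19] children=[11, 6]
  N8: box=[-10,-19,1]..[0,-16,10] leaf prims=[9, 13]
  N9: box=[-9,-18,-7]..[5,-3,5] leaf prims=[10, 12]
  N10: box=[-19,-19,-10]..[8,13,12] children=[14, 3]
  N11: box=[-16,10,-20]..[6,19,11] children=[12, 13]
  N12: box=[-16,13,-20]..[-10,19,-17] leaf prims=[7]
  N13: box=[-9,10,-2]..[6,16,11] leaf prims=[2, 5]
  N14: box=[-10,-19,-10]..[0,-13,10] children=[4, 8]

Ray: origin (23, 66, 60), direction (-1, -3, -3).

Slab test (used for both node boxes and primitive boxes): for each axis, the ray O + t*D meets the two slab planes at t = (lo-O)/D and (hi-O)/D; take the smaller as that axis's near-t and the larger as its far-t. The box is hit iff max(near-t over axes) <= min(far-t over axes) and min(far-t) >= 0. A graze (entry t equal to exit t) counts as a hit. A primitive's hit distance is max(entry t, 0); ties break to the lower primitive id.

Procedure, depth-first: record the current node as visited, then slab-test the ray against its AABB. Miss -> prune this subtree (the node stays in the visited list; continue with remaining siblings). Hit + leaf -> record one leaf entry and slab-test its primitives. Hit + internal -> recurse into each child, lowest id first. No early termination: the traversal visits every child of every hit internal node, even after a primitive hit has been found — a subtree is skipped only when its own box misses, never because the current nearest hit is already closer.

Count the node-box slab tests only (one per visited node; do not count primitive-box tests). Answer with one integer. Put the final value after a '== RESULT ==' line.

Traverse from the root:
N0 x:[15,42] y:[46/3,85/3] z:[41/3,80/3] -> hit [46/3,80/3], descend [7, 10]
  N7 x:[16,39] y:[46/3,56/3] z:[41/3,80/3] -> hit [16,56/3], descend [6, 11]
    N6 x:[16,35] y:[46/3,56/3] z:[41/3,17] -> hit [16,17], descend [2, 5]
      N2 x:[24,35] y:[46/3,52/3] z:[41/3,16] -> miss, prune
      N5 x:[16,23] y:[50/3,56/3] z:[15,17] -> hit [50/3,17] leaf, test {P0(miss), P8(miss)}
    N11 x:[17,39] y:[47/3,56/3] z:[49/3,80/3] -> hit [17,56/3], descend [12, 13]
      N12 x:[33,39] y:[47/3,53/3] z:[77/3,80/3] -> miss, prune
      N13 x:[17,32] y:[50/3,56/3] z:[49/3,62/3] -> hit [17,56/3] leaf, test {P2(miss), P5@t=17}
  N10 x:[15,42] y:[53/3,85/3] z:[16,70/3] -> hit [53/3,70/3], descend [3, 14]
    N3 x:[15,42] y:[53/3,28] z:[16,23] -> hit [53/3,23], descend [1, 9]
      N1 x:[15,42] y:[53/3,62/3] z:[16,23] -> hit [53/3,62/3] leaf, test {P4(miss), P11(miss)}
      N9 x:[18,32] y:[23,28] z:[55/3,67/3] -> miss, prune
    N14 x:[23,33] y:[79/3,85/3] z:[50/3,70/3] -> miss, prune

Summary -> nodes [0, 7, 6, 2, 5, 11, 12, 13, 10, 3, 1, 9, 14]; box-tests=13; leaf-entries=3; first=P5

== RESULT ==
13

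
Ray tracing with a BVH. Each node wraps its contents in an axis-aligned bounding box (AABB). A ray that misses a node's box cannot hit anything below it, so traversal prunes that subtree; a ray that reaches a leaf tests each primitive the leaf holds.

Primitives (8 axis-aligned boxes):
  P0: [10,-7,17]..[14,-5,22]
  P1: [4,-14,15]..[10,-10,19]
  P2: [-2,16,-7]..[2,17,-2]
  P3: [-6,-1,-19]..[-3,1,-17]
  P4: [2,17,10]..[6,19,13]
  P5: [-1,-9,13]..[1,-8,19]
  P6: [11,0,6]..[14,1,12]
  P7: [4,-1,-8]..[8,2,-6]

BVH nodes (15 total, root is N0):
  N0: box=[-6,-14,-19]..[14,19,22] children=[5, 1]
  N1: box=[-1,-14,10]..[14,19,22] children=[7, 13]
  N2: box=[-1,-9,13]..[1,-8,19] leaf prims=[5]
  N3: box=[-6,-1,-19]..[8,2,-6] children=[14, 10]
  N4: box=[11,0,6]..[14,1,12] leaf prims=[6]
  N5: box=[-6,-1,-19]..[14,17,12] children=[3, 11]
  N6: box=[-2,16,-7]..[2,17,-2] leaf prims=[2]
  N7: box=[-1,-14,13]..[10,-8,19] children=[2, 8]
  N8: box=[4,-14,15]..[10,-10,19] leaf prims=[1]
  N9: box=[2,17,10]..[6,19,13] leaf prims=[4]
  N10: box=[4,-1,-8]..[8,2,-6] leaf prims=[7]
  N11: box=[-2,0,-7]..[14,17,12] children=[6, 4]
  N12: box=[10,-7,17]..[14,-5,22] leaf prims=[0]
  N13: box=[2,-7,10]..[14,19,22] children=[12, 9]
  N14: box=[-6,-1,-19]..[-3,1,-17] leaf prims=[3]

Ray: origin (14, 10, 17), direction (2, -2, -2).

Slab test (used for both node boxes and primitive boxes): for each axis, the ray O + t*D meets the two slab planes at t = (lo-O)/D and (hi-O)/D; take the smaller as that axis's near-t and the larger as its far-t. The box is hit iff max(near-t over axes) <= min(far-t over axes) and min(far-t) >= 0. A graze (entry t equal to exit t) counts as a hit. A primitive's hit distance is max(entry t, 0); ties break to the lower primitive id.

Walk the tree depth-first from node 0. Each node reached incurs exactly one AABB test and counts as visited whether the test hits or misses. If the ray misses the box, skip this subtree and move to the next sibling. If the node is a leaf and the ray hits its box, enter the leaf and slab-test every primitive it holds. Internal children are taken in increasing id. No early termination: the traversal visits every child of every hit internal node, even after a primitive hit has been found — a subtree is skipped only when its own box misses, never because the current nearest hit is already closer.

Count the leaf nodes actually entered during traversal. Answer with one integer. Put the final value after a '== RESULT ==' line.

Walk:
N0 x:[-10,0] y:[-9/2,12] z:[-5/2,18] -> hit [-5/2,0], descend [1, 5]
  N1 x:[-15/2,0] y:[-9/2,12] z:[-5/2,7/2] -> hit [-5/2,0], descend [7, 13]
    N7 x:[-15/2,-2] y:[9,12] z:[-1,2] -> miss, prune
    N13 x:[-6,0] y:[-9/2,17/2] z:[-5/2,7/2] -> hit [-5/2,0], descend [9, 12]
      N9 x:[-6,-4] y:[-9/2,-7/2] z:[2,7/2] -> miss, prune
      N12 x:[-2,0] y:[15/2,17/2] z:[-5/2,0] -> miss, prune
  N5 x:[-10,0] y:[-7/2,11/2] z:[5/2,18] -> miss, prune

Visited [0, 1, 7, 13, 9, 12, 5]. Tests: 7 box, 0 leaf. Nearest: miss.

== RESULT ==
0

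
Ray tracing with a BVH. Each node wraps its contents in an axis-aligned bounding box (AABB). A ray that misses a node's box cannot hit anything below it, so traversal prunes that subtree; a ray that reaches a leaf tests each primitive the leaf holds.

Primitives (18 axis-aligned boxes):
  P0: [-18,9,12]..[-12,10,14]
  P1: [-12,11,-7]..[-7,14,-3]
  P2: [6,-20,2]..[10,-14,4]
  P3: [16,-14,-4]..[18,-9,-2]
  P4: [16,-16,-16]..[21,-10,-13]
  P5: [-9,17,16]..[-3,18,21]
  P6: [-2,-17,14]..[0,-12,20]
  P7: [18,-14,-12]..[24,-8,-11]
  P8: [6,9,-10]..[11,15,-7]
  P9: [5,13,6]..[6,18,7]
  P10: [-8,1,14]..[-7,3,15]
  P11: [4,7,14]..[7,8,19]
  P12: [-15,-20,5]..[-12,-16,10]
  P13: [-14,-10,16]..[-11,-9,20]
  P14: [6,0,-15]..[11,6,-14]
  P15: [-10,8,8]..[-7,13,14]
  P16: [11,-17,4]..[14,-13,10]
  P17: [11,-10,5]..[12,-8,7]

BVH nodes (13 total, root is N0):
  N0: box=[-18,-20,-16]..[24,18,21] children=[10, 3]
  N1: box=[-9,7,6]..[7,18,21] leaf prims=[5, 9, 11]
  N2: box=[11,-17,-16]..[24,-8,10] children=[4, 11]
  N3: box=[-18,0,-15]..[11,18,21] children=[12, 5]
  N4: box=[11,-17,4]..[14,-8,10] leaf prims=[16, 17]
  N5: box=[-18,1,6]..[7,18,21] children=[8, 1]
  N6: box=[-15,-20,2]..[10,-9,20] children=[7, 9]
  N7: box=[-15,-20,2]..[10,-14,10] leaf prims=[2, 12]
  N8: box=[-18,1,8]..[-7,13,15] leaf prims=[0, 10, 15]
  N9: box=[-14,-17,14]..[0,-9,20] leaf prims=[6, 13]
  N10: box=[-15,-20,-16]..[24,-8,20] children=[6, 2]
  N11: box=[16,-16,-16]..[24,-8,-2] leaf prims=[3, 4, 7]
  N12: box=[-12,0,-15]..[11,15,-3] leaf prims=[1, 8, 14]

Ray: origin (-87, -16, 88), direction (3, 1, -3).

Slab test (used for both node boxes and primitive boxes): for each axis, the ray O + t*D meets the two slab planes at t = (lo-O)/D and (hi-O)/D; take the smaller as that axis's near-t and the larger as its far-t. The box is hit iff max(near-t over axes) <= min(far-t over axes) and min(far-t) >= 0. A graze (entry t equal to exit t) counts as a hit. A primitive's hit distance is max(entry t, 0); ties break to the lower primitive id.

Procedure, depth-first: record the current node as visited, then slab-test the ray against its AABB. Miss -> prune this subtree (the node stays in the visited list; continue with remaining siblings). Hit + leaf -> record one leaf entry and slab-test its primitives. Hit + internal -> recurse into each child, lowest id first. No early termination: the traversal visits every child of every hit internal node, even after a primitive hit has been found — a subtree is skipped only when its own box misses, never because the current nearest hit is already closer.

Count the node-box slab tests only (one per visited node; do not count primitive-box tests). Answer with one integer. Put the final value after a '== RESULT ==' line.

Traverse from the root:
N0 x:[23,37] y:[-4,34] z:[67/3,104/3] -> hit [23,34], descend [3, 10]
  N3 x:[23,98/3] y:[16,34] z:[67/3,103/3] -> hit [23,98/3], descend [5, 12]
    N5 x:[23,94/3] y:[17,34] z:[67/3,82/3] -> hit [23,82/3], descend [1, 8]
      N1 x:[26,94/3] y:[23,34] z:[67/3,82/3] -> hit [26,82/3] leaf, test {P5(miss), P9(miss), P11(miss)}
      N8 x:[23,80/3] y:[17,29] z:[73/3,80/3] -> hit [73/3,80/3] leaf, test {P0@t=25, P10(miss), P15@t=77/3}
    N12 x:[25,98/3] y:[16,31] z:[91/3,103/3] -> hit [91/3,31] leaf, test {P1(miss), P8(miss), P14(miss)}
  N10 x:[24,37] y:[-4,8] z:[68/3,104/3] -> miss, prune

Visited [0, 3, 5, 1, 8, 12, 10]. Tests: 7 box, 3 leaf. Nearest: P0.

== RESULT ==
7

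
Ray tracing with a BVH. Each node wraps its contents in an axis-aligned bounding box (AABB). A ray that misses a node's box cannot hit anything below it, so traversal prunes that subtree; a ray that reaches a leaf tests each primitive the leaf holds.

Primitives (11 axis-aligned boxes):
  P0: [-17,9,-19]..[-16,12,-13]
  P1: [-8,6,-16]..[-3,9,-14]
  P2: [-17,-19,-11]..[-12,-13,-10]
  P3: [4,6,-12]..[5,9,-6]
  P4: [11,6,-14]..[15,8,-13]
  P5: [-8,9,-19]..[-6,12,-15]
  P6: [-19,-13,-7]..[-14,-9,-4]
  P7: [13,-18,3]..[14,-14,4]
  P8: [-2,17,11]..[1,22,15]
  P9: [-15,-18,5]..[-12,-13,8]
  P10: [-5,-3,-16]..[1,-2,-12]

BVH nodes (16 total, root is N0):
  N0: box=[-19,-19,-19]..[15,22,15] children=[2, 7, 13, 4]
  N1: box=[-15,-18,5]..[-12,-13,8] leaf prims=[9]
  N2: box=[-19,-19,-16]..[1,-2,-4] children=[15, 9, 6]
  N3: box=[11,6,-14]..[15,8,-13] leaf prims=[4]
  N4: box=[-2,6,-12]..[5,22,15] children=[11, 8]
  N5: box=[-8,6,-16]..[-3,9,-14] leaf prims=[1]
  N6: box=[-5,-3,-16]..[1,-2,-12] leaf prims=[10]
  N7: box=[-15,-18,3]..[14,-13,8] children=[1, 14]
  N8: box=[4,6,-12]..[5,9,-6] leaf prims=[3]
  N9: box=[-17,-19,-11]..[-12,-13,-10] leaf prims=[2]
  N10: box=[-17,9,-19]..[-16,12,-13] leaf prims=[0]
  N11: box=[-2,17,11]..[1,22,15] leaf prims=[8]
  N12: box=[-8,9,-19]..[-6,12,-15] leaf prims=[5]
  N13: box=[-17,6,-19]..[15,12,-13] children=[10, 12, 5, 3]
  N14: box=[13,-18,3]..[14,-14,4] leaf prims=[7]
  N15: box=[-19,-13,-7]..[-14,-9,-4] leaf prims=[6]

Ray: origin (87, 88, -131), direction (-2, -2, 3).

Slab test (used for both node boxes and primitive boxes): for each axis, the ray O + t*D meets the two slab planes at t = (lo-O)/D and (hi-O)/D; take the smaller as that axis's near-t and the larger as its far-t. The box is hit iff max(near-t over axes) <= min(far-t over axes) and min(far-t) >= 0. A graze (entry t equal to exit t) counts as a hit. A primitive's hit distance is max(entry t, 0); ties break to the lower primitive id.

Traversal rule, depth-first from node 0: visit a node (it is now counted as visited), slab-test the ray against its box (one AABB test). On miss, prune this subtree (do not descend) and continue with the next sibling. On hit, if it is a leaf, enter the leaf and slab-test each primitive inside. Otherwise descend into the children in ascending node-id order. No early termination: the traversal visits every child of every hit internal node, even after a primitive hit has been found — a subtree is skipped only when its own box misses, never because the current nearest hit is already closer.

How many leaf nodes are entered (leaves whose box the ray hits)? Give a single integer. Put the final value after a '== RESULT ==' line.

Walk:
N0 x:[36,53] y:[33,107/2] z:[112/3,146/3] -> hit [112/3,146/3], descend [2, 4, 7, 13]
  N2 x:[43,53] y:[45,107/2] z:[115/3,127/3] -> miss, prune
  N4 x:[41,89/2] y:[33,41] z:[119/3,146/3] -> hit [41,41], descend [8, 11]
    N8 x:[41,83/2] y:[79/2,41] z:[119/3,125/3] -> hit [41,41] leaf, test {P3@t=41}
    N11 x:[43,89/2] y:[33,71/2] z:[142/3,146/3] -> miss, prune
  N7 x:[73/2,51] y:[101/2,53] z:[134/3,139/3] -> miss, prune
  N13 x:[36,52] y:[38,41] z:[112/3,118/3] -> hit [38,118/3], descend [3, 5, 10, 12]
    N3 x:[36,38] y:[40,41] z:[39,118/3] -> miss, prune
    N5 x:[45,95/2] y:[79/2,41] z:[115/3,39] -> miss, prune
    N10 x:[103/2,52] y:[38,79/2] z:[112/3,118/3] -> miss, prune
    N12 x:[93/2,95/2] y:[38,79/2] z:[112/3,116/3] -> miss, prune

Visited [0, 2, 4, 8, 11, 7, 13, 3, 5, 10, 12]. Tests: 11 box, 1 leaf. Nearest: P3.

== RESULT ==
1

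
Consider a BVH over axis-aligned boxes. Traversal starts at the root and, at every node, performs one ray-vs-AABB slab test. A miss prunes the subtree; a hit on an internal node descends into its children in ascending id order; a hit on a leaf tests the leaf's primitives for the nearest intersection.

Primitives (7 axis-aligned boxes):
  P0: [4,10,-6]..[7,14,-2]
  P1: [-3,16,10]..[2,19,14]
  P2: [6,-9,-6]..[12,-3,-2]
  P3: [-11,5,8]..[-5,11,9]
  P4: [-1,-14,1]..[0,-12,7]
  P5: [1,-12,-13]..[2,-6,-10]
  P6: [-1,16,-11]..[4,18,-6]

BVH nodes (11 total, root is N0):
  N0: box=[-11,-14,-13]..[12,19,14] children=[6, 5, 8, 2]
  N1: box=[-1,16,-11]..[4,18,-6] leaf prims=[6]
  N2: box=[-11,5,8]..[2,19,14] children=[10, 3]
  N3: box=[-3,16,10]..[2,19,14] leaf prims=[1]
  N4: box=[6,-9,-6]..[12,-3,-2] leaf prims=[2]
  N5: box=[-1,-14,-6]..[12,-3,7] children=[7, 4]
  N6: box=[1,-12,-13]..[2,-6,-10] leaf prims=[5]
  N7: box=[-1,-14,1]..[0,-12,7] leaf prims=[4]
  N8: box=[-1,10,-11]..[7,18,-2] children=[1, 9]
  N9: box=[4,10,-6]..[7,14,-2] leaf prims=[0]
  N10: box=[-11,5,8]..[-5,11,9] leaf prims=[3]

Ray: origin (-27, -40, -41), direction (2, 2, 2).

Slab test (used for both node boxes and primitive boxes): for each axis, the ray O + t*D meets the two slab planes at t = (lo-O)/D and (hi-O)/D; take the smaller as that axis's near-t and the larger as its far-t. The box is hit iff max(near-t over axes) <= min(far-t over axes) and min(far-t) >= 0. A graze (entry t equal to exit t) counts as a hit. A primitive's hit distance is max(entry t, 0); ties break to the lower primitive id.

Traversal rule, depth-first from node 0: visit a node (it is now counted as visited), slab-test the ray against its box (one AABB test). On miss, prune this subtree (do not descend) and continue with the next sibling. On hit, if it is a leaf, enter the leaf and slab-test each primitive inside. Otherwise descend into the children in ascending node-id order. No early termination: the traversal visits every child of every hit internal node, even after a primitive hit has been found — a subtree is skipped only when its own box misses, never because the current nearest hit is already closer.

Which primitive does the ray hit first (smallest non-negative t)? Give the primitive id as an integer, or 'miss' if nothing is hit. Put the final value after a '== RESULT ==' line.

Traverse from the root:
N0 x:[8,39/2] y:[13,59/2] z:[14,55/2] -> hit [14,39/2], descend [2, 5, 6, 8]
  N2 x:[8,29/2] y:[45/2,59/2] z:[49/2,55/2] -> miss, prune
  N5 x:[13,39/2] y:[13,37/2] z:[35/2,24] -> hit [35/2,37/2], descend [4, 7]
    N4 x:[33/2,39/2] y:[31/2,37/2] z:[35/2,39/2] -> hit [35/2,37/2] leaf, test {P2@t=35/2}
    N7 x:[13,27/2] y:[13,14] z:[21,24] -> miss, prune
  N6 x:[14,29/2] y:[14,17] z:[14,31/2] -> hit [14,29/2] leaf, test {P5@t=14}
  N8 x:[13,17] y:[25,29] z:[15,39/2] -> miss, prune

order=[0, 2, 5, 4, 7, 6, 8]  |boxes|=7  |leaves|=2  hit=P5

== RESULT ==
5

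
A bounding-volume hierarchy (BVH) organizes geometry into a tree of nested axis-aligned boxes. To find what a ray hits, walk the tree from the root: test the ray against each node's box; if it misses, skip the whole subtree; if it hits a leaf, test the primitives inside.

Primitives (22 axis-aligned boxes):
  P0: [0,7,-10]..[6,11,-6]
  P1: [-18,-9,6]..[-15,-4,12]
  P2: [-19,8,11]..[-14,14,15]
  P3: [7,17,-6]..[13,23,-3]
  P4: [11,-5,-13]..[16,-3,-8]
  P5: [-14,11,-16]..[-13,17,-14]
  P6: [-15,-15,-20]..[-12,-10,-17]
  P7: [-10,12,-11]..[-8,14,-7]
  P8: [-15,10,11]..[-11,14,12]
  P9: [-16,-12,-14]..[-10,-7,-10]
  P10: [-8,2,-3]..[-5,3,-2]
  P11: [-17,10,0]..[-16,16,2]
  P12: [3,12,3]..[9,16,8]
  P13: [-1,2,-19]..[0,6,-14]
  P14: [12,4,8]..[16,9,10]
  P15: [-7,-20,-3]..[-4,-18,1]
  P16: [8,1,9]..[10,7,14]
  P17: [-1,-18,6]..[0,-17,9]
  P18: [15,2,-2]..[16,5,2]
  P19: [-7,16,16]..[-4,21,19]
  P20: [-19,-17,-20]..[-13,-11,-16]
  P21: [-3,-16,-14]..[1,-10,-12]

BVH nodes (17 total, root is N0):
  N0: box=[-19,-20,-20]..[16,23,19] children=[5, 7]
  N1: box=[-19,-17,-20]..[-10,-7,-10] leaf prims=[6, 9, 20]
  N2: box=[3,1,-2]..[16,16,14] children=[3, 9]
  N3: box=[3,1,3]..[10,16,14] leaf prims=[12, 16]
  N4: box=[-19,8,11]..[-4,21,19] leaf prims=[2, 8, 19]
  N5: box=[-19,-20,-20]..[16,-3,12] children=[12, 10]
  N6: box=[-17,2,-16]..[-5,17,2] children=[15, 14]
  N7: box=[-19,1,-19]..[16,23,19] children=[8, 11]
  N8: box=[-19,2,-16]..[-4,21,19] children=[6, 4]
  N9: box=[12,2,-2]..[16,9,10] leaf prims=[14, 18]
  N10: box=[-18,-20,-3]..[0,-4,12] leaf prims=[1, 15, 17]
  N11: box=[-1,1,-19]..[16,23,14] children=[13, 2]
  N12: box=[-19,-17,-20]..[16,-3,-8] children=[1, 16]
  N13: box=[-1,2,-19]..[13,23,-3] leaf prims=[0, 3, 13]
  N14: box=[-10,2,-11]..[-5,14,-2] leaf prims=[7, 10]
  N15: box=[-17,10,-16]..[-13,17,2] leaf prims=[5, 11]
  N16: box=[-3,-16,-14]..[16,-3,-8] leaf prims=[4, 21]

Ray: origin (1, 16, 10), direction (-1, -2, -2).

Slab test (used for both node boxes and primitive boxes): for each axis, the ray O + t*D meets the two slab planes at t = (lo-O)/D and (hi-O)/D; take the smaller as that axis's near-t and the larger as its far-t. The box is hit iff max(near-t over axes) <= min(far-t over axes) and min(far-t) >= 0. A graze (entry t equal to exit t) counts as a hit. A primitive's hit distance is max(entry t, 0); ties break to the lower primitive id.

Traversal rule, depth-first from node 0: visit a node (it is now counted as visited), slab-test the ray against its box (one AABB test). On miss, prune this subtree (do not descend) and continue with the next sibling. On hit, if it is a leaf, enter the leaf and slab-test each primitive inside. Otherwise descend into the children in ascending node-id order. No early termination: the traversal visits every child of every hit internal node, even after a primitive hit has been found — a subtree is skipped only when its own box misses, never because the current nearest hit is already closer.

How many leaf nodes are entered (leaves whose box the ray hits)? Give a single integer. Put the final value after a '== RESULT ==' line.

Trace the traversal:
N0 x:[-15,20] y:[-7/2,18] z:[-9/2,15] -> hit [-7/2,15], descend [5, 7]
  N5 x:[-15,20] y:[19/2,18] z:[-1,15] -> hit [19/2,15], descend [10, 12]
    N10 x:[1,19] y:[10,18] z:[-1,13/2] -> miss, prune
    N12 x:[-15,20] y:[19/2,33/2] z:[9,15] -> hit [19/2,15], descend [1, 16]
      N1 x:[11,20] y:[23/2,33/2] z:[10,15] -> hit [23/2,15] leaf, test {P6@t=27/2, P9@t=23/2, P20@t=14}
      N16 x:[-15,4] y:[19/2,16] z:[9,12] -> miss, prune
  N7 x:[-15,20] y:[-7/2,15/2] z:[-9/2,29/2] -> hit [-7/2,15/2], descend [8, 11]
    N8 x:[5,20] y:[-5/2,7] z:[-9/2,13] -> hit [5,7], descend [4, 6]
      N4 x:[5,20] y:[-5/2,4] z:[-9/2,-1/2] -> miss, prune
      N6 x:[6,18] y:[-1/2,7] z:[4,13] -> hit [6,7], descend [14, 15]
        N14 x:[6,11] y:[1,7] z:[6,21/2] -> hit [6,7] leaf, test {P7(miss), P10@t=13/2}
        N15 x:[14,18] y:[-1/2,3] z:[4,13] -> miss, prune
    N11 x:[-15,2] y:[-7/2,15/2] z:[-2,29/2] -> hit [-2,2], descend [2, 13]
      N2 x:[-15,-2] y:[0,15/2] z:[-2,6] -> miss, prune
      N13 x:[-12,2] y:[-7/2,7] z:[13/2,29/2] -> miss, prune

Summary -> nodes [0, 5, 10, 12, 1, 16, 7, 8, 4, 6, 14, 15, 11, 2, 13]; box-tests=15; leaf-entries=2; first=P10

== RESULT ==
2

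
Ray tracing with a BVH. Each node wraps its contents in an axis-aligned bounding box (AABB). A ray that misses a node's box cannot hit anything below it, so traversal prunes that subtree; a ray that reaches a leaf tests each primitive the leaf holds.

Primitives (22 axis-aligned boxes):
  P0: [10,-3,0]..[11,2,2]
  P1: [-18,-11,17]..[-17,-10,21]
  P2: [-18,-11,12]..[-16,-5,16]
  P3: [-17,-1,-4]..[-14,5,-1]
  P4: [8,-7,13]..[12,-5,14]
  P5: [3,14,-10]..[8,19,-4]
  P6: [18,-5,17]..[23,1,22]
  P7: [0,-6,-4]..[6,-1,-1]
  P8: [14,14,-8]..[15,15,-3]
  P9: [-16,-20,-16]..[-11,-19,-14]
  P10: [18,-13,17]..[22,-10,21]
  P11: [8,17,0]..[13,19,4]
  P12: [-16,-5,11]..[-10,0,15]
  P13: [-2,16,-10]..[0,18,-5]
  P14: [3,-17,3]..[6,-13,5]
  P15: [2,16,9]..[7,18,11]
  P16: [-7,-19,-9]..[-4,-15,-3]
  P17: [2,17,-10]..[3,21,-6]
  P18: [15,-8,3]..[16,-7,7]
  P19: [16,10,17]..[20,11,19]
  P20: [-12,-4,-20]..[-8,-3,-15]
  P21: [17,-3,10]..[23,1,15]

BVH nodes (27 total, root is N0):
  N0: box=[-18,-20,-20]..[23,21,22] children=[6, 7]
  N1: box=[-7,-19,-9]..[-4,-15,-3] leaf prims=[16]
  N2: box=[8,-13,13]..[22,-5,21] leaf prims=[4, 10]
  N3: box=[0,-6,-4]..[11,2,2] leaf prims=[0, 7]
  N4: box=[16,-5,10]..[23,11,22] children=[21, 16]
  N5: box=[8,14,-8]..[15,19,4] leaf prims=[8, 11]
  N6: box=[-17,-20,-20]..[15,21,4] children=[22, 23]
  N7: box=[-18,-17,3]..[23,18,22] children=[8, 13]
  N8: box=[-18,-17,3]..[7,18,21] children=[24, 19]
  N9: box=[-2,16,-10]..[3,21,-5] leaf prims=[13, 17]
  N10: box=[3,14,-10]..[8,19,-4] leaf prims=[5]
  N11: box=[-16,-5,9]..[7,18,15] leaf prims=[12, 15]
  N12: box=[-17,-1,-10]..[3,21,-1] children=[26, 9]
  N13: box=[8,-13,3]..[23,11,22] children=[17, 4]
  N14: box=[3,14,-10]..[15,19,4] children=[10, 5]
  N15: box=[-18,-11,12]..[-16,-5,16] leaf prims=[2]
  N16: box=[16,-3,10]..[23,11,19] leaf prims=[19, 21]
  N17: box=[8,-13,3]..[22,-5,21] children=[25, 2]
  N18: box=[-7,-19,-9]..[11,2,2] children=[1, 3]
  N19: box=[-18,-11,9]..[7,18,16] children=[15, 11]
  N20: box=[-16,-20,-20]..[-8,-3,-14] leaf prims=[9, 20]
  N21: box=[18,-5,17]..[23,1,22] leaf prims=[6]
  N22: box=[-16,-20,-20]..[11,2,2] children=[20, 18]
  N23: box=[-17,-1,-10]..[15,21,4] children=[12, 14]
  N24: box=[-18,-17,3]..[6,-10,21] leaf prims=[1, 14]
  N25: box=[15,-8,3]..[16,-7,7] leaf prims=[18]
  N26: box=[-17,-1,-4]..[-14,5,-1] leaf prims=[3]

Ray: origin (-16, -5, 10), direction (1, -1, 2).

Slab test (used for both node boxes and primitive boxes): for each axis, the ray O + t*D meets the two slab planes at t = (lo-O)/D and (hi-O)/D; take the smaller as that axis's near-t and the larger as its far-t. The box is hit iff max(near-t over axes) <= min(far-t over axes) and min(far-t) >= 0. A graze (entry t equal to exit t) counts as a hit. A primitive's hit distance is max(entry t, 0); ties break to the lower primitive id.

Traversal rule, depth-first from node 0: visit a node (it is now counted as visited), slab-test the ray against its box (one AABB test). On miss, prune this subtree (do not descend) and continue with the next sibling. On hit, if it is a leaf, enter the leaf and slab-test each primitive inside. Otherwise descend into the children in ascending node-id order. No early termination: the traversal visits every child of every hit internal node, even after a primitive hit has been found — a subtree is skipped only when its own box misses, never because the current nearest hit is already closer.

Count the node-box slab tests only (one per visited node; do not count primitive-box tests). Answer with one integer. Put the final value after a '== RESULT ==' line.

Traverse from the root:
N0 x:[-2,39] y:[-26,15] z:[-15,6] -> hit [-2,6], descend [6, 7]
  N6 x:[-1,31] y:[-26,15] z:[-15,-3] -> miss, prune
  N7 x:[-2,39] y:[-23,12] z:[-7/2,6] -> hit [-2,6], descend [8, 13]
    N8 x:[-2,23] y:[-23,12] z:[-7/2,11/2] -> hit [-2,11/2], descend [19, 24]
      N19 x:[-2,23] y:[-23,6] z:[-1/2,3] -> hit [-1/2,3], descend [11, 15]
        N11 x:[0,23] y:[-23,0] z:[-1/2,5/2] -> hit [0,0] leaf, test {P12(miss), P15(miss)}
        N15 x:[-2,0] y:[0,6] z:[1,3] -> miss, prune
      N24 x:[-2,22] y:[5,12] z:[-7/2,11/2] -> hit [5,11/2] leaf, test {P1(miss), P14(miss)}
    N13 x:[24,39] y:[-16,8] z:[-7/2,6] -> miss, prune

9 AABB tests over nodes [0, 6, 7, 8, 19, 11, 15, 24, 13]; 2 leaves entered; closest miss.

== RESULT ==
9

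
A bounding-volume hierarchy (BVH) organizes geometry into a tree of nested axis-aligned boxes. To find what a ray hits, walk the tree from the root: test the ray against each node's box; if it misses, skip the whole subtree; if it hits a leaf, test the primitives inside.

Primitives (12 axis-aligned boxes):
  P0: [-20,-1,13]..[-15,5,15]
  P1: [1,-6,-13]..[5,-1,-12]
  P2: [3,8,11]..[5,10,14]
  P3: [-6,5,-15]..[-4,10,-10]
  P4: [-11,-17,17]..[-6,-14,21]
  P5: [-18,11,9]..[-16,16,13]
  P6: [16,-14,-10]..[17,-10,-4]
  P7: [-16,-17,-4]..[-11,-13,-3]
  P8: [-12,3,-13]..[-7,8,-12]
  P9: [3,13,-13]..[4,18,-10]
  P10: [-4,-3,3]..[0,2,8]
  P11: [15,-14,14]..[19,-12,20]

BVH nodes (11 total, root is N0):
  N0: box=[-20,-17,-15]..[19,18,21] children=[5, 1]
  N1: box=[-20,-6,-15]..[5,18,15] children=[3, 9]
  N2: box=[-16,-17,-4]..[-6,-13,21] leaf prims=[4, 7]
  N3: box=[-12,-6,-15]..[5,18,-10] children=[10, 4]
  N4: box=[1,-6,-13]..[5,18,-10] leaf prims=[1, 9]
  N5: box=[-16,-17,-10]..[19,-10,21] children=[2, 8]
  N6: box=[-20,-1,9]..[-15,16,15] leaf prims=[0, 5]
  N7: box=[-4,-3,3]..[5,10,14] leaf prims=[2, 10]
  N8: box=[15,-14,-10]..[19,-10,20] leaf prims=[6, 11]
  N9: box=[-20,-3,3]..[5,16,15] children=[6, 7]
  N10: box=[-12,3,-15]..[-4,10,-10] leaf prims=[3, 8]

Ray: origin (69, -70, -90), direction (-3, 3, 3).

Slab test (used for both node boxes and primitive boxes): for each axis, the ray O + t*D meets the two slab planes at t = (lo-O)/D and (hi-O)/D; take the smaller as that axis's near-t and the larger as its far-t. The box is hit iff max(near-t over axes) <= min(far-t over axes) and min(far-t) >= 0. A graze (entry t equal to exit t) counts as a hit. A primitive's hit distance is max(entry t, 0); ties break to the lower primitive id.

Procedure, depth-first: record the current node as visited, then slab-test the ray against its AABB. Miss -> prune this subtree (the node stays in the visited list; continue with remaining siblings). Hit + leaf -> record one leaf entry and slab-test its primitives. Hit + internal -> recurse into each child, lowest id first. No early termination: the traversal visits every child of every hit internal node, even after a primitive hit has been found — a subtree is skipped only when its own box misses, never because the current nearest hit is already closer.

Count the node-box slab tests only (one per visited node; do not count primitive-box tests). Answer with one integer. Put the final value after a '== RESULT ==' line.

Trace the traversal:
N0 x:[50/3,89/3] y:[53/3,88/3] z:[25,37] -> hit [25,88/3], descend [1, 5]
  N1 x:[64/3,89/3] y:[64/3,88/3] z:[25,35] -> hit [25,88/3], descend [3, 9]
    N3 x:[64/3,27] y:[64/3,88/3] z:[25,80/3] -> hit [25,80/3], descend [4, 10]
      N4 x:[64/3,68/3] y:[64/3,88/3] z:[77/3,80/3] -> miss, prune
      N10 x:[73/3,27] y:[73/3,80/3] z:[25,80/3] -> hit [25,80/3] leaf, test {P3@t=25, P8@t=77/3}
    N9 x:[64/3,89/3] y:[67/3,86/3] z:[31,35] -> miss, prune
  N5 x:[50/3,85/3] y:[53/3,20] z:[80/3,37] -> miss, prune

Summary -> nodes [0, 1, 3, 4, 10, 9, 5]; box-tests=7; leaf-entries=1; first=P3

== RESULT ==
7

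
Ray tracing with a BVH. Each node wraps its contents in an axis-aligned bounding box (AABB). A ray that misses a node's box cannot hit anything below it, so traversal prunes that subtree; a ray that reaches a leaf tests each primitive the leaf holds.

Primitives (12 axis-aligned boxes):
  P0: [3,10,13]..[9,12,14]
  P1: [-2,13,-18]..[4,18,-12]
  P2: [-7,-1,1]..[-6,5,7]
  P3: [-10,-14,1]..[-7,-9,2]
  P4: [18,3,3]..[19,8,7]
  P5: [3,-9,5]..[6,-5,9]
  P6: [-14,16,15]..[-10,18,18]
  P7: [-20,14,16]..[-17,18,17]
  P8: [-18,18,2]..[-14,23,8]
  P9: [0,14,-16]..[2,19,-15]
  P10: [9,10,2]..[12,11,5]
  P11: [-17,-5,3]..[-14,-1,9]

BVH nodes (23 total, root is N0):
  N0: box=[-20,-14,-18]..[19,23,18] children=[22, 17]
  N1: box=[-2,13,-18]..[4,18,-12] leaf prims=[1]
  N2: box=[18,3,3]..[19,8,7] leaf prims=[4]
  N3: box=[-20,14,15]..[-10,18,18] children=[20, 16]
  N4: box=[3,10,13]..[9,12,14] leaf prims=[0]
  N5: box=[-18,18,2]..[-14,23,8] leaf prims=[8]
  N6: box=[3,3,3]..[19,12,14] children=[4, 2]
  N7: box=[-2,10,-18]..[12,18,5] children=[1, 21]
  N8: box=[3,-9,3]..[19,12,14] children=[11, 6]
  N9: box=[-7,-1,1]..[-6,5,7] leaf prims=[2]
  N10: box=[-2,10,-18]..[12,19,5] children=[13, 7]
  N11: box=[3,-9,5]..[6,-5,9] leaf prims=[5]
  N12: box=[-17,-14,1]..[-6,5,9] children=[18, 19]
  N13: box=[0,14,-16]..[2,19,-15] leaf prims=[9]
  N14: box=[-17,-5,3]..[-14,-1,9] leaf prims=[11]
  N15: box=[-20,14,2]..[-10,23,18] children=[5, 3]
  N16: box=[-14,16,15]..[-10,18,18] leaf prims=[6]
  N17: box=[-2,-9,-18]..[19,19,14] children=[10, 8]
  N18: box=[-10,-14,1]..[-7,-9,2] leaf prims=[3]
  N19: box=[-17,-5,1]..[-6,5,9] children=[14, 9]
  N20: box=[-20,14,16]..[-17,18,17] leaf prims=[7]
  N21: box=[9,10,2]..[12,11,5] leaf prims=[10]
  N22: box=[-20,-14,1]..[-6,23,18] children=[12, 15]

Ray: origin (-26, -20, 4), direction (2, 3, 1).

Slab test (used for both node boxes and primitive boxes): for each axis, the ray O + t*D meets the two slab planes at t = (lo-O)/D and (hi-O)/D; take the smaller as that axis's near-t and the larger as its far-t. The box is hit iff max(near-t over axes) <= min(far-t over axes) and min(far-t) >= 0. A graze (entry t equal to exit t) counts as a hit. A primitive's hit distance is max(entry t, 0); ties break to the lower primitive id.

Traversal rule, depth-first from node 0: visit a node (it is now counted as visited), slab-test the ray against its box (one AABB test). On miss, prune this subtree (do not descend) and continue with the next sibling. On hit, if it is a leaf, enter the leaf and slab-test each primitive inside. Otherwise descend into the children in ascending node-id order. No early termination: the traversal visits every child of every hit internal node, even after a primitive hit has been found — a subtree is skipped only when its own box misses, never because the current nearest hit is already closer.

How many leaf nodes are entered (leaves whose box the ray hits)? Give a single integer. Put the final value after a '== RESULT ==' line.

Walk:
N0 x:[3,45/2] y:[2,43/3] z:[-22,14] -> hit [3,14], descend [17, 22]
  N17 x:[12,45/2] y:[11/3,13] z:[-22,10] -> miss, prune
  N22 x:[3,10] y:[2,43/3] z:[-3,14] -> hit [3,10], descend [12, 15]
    N12 x:[9/2,10] y:[2,25/3] z:[-3,5] -> hit [9/2,5], descend [18, 19]
      N18 x:[8,19/2] y:[2,11/3] z:[-3,-2] -> miss, prune
      N19 x:[9/2,10] y:[5,25/3] z:[-3,5] -> hit [5,5], descend [9, 14]
        N9 x:[19/2,10] y:[19/3,25/3] z:[-3,3] -> miss, prune
        N14 x:[9/2,6] y:[5,19/3] z:[-1,5] -> hit [5,5] leaf, test {P11@t=5}
    N15 x:[3,8] y:[34/3,43/3] z:[-2,14] -> miss, prune

order=[0, 17, 22, 12, 18, 19, 9, 14, 15]  |boxes|=9  |leaves|=1  hit=P11

== RESULT ==
1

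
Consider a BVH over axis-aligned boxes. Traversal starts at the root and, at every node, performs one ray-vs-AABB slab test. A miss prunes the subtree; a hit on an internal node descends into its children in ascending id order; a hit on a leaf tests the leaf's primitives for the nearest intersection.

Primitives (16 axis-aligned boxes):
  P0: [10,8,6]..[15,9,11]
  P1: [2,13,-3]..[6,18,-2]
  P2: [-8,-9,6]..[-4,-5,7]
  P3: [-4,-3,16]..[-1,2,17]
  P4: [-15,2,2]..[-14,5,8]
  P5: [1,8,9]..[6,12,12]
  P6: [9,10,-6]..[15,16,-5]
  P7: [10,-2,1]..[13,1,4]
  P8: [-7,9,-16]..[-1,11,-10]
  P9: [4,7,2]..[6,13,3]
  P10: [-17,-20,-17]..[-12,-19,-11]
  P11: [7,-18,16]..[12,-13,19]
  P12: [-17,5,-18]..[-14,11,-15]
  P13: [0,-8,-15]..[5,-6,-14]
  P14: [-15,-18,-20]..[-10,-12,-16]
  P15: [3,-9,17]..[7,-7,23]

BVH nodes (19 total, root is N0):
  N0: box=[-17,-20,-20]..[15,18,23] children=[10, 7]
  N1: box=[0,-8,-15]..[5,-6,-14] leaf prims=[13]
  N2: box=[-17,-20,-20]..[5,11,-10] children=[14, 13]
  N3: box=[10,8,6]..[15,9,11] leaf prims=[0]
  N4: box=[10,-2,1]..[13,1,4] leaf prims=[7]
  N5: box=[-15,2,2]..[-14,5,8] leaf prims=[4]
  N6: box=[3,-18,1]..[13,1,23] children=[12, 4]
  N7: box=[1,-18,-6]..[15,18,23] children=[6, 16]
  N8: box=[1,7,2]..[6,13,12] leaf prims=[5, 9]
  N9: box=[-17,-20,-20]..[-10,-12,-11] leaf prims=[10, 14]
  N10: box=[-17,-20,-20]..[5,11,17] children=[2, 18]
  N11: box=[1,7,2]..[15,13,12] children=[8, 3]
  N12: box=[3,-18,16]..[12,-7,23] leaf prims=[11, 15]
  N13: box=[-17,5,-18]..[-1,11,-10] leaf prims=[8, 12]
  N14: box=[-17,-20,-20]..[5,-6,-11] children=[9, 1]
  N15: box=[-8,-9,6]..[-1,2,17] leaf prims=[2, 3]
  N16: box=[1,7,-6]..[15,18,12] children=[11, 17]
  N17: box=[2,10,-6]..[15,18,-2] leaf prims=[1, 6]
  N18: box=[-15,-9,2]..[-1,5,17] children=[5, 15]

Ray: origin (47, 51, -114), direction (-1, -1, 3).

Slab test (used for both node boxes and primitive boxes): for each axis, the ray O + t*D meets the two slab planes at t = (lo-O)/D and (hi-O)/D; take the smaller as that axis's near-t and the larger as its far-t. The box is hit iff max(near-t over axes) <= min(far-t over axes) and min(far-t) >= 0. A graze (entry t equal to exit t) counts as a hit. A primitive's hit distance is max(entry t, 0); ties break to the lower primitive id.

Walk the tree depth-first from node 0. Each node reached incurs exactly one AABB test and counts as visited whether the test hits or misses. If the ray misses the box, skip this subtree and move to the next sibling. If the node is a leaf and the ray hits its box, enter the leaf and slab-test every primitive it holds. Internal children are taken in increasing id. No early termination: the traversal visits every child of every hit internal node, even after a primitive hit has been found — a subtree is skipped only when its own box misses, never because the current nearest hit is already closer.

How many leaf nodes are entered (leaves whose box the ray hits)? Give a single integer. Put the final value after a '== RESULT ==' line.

Traverse from the root:
N0 x:[32,64] y:[33,71] z:[94/3,137/3] -> hit [33,137/3], descend [7, 10]
  N7 x:[32,46] y:[33,69] z:[36,137/3] -> hit [36,137/3], descend [6, 16]
    N6 x:[34,44] y:[50,69] z:[115/3,137/3] -> miss, prune
    N16 x:[32,46] y:[33,44] z:[36,42] -> hit [36,42], descend [11, 17]
      N11 x:[32,46] y:[38,44] z:[116/3,42] -> hit [116/3,42], descend [3, 8]
        N3 x:[32,37] y:[42,43] z:[40,125/3] -> miss, prune
        N8 x:[41,46] y:[38,44] z:[116/3,42] -> hit [41,42] leaf, test {P5@t=41, P9(miss)}
      N17 x:[32,45] y:[33,41] z:[36,112/3] -> hit [36,112/3] leaf, test {P1(miss), P6@t=36}
  N10 x:[42,64] y:[40,71] z:[94/3,131/3] -> hit [42,131/3], descend [2, 18]
    N2 x:[42,64] y:[40,71] z:[94/3,104/3] -> miss, prune
    N18 x:[48,62] y:[46,60] z:[116/3,131/3] -> miss, prune

Visited [0, 7, 6, 16, 11, 3, 8, 17, 10, 2, 18]. Tests: 11 box, 2 leaf. Nearest: P6.

== RESULT ==
2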